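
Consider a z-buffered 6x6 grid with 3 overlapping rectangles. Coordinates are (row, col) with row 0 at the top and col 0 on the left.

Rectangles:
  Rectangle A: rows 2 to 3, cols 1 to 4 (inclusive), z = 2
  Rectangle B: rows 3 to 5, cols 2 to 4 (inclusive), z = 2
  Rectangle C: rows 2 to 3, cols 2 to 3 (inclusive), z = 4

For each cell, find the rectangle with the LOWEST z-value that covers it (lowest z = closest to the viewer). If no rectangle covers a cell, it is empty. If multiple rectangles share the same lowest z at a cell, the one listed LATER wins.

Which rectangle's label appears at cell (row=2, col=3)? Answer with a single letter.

Check cell (2,3):
  A: rows 2-3 cols 1-4 z=2 -> covers; best now A (z=2)
  B: rows 3-5 cols 2-4 -> outside (row miss)
  C: rows 2-3 cols 2-3 z=4 -> covers; best now A (z=2)
Winner: A at z=2

Answer: A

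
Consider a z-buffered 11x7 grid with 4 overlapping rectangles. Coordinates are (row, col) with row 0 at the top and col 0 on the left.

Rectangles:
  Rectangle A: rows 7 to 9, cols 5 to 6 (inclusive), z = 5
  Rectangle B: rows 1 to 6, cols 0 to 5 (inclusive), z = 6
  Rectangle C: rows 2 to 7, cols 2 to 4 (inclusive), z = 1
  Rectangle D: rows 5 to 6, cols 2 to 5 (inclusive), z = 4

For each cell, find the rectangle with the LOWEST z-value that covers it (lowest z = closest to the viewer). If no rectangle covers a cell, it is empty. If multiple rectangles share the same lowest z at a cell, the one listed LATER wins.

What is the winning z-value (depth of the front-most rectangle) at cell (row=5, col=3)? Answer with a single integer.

Check cell (5,3):
  A: rows 7-9 cols 5-6 -> outside (row miss)
  B: rows 1-6 cols 0-5 z=6 -> covers; best now B (z=6)
  C: rows 2-7 cols 2-4 z=1 -> covers; best now C (z=1)
  D: rows 5-6 cols 2-5 z=4 -> covers; best now C (z=1)
Winner: C at z=1

Answer: 1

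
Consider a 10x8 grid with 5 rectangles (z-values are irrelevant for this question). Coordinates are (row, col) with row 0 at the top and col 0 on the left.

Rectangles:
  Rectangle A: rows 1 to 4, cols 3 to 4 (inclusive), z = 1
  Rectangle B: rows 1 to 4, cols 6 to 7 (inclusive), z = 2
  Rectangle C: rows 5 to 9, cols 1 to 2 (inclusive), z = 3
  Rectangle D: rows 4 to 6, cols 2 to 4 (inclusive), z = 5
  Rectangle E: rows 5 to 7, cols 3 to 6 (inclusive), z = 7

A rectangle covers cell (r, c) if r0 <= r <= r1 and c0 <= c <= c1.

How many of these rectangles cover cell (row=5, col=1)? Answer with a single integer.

Answer: 1

Derivation:
Check cell (5,1):
  A: rows 1-4 cols 3-4 -> outside (row miss)
  B: rows 1-4 cols 6-7 -> outside (row miss)
  C: rows 5-9 cols 1-2 -> covers
  D: rows 4-6 cols 2-4 -> outside (col miss)
  E: rows 5-7 cols 3-6 -> outside (col miss)
Count covering = 1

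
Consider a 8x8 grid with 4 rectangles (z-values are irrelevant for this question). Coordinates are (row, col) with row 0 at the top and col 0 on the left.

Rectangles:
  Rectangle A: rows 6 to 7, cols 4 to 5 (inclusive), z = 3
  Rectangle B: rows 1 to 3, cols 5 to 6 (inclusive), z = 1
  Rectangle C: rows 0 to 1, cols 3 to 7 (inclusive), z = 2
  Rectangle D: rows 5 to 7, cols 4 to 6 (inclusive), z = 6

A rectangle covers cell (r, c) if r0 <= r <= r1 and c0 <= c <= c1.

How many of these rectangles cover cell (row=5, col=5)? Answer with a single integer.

Answer: 1

Derivation:
Check cell (5,5):
  A: rows 6-7 cols 4-5 -> outside (row miss)
  B: rows 1-3 cols 5-6 -> outside (row miss)
  C: rows 0-1 cols 3-7 -> outside (row miss)
  D: rows 5-7 cols 4-6 -> covers
Count covering = 1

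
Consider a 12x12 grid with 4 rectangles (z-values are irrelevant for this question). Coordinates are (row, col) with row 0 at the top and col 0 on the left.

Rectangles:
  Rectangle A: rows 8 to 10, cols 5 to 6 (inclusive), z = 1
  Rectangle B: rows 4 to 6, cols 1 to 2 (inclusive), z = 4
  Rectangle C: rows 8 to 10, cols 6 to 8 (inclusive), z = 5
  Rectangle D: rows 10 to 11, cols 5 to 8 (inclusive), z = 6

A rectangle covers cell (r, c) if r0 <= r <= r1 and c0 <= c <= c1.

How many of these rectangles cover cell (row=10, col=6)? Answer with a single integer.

Check cell (10,6):
  A: rows 8-10 cols 5-6 -> covers
  B: rows 4-6 cols 1-2 -> outside (row miss)
  C: rows 8-10 cols 6-8 -> covers
  D: rows 10-11 cols 5-8 -> covers
Count covering = 3

Answer: 3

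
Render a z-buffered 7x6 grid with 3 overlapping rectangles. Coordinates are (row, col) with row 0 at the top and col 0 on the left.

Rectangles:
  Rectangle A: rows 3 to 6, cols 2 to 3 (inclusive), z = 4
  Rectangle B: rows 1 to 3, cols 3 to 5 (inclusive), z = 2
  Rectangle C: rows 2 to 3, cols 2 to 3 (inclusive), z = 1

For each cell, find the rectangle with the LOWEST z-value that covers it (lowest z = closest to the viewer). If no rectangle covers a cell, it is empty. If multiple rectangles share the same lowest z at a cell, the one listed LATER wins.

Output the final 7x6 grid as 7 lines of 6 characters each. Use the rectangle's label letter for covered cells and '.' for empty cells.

......
...BBB
..CCBB
..CCBB
..AA..
..AA..
..AA..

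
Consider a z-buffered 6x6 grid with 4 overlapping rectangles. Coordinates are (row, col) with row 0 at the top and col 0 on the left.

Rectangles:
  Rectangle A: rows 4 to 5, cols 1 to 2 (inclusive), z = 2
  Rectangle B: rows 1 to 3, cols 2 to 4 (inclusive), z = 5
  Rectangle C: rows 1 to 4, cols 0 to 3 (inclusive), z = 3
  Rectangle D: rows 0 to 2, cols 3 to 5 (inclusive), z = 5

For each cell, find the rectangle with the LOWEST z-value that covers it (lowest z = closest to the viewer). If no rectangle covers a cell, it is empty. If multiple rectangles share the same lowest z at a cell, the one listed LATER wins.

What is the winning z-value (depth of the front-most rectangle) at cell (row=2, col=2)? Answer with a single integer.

Answer: 3

Derivation:
Check cell (2,2):
  A: rows 4-5 cols 1-2 -> outside (row miss)
  B: rows 1-3 cols 2-4 z=5 -> covers; best now B (z=5)
  C: rows 1-4 cols 0-3 z=3 -> covers; best now C (z=3)
  D: rows 0-2 cols 3-5 -> outside (col miss)
Winner: C at z=3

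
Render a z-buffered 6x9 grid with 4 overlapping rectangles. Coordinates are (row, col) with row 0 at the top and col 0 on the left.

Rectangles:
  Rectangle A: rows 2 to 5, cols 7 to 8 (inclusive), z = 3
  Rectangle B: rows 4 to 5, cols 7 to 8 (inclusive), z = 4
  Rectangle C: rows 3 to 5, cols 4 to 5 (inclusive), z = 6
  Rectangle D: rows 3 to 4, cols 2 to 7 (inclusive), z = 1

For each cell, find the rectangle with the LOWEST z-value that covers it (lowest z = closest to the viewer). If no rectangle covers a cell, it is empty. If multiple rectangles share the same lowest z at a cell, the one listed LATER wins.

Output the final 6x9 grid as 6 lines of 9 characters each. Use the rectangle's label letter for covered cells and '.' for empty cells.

.........
.........
.......AA
..DDDDDDA
..DDDDDDA
....CC.AA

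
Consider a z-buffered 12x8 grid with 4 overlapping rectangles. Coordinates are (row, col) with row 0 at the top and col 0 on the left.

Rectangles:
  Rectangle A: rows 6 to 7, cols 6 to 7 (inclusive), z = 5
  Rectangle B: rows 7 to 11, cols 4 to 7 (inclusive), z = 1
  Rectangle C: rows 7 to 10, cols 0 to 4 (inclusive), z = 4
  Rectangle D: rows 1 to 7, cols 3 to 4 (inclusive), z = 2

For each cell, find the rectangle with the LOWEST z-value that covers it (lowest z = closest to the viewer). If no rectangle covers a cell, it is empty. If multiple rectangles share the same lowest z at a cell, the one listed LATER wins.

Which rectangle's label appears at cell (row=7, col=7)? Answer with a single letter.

Check cell (7,7):
  A: rows 6-7 cols 6-7 z=5 -> covers; best now A (z=5)
  B: rows 7-11 cols 4-7 z=1 -> covers; best now B (z=1)
  C: rows 7-10 cols 0-4 -> outside (col miss)
  D: rows 1-7 cols 3-4 -> outside (col miss)
Winner: B at z=1

Answer: B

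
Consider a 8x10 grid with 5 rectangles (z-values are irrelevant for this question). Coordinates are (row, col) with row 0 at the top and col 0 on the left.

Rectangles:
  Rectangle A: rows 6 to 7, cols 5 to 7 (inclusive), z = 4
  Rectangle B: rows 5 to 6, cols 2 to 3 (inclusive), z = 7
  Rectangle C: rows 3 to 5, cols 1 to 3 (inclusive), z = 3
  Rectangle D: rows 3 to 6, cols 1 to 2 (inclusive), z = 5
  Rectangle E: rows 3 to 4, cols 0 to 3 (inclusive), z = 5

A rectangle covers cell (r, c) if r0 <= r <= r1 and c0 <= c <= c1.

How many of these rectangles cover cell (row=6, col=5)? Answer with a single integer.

Answer: 1

Derivation:
Check cell (6,5):
  A: rows 6-7 cols 5-7 -> covers
  B: rows 5-6 cols 2-3 -> outside (col miss)
  C: rows 3-5 cols 1-3 -> outside (row miss)
  D: rows 3-6 cols 1-2 -> outside (col miss)
  E: rows 3-4 cols 0-3 -> outside (row miss)
Count covering = 1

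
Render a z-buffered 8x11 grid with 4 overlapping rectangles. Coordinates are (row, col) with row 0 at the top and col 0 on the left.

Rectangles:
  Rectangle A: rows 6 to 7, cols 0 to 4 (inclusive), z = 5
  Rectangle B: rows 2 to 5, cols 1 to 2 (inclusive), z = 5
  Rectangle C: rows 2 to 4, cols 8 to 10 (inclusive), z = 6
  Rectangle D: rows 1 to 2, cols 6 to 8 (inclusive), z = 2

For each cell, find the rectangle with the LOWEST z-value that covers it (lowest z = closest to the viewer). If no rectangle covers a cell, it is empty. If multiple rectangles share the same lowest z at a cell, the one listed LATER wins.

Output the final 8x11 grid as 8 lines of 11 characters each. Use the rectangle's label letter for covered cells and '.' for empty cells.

...........
......DDD..
.BB...DDDCC
.BB.....CCC
.BB.....CCC
.BB........
AAAAA......
AAAAA......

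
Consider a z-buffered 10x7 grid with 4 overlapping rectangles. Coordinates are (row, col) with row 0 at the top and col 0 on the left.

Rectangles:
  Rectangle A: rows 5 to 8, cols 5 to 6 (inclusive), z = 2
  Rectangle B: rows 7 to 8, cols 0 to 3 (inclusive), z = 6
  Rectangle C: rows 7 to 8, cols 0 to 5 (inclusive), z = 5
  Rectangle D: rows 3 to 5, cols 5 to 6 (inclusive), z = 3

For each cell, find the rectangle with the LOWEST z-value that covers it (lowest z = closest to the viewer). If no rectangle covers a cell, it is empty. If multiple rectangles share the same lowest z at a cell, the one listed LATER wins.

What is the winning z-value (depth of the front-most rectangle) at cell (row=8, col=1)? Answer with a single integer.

Answer: 5

Derivation:
Check cell (8,1):
  A: rows 5-8 cols 5-6 -> outside (col miss)
  B: rows 7-8 cols 0-3 z=6 -> covers; best now B (z=6)
  C: rows 7-8 cols 0-5 z=5 -> covers; best now C (z=5)
  D: rows 3-5 cols 5-6 -> outside (row miss)
Winner: C at z=5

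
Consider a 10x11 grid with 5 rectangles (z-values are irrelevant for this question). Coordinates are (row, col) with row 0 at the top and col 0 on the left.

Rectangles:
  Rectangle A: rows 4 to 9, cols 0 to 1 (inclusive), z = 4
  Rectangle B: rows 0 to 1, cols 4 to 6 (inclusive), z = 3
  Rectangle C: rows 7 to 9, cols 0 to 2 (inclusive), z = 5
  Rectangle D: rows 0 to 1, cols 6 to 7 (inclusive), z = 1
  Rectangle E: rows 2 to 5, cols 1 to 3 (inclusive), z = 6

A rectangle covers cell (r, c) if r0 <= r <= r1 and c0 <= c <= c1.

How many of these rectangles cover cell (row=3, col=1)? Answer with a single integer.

Check cell (3,1):
  A: rows 4-9 cols 0-1 -> outside (row miss)
  B: rows 0-1 cols 4-6 -> outside (row miss)
  C: rows 7-9 cols 0-2 -> outside (row miss)
  D: rows 0-1 cols 6-7 -> outside (row miss)
  E: rows 2-5 cols 1-3 -> covers
Count covering = 1

Answer: 1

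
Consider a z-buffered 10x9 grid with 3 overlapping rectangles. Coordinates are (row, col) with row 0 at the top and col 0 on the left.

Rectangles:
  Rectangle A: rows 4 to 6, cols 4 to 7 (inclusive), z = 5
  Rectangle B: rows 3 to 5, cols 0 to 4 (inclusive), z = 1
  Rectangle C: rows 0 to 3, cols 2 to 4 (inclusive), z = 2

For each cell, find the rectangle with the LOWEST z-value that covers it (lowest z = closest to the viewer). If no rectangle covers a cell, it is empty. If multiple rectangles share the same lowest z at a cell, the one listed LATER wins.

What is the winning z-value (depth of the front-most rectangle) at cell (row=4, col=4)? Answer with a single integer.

Answer: 1

Derivation:
Check cell (4,4):
  A: rows 4-6 cols 4-7 z=5 -> covers; best now A (z=5)
  B: rows 3-5 cols 0-4 z=1 -> covers; best now B (z=1)
  C: rows 0-3 cols 2-4 -> outside (row miss)
Winner: B at z=1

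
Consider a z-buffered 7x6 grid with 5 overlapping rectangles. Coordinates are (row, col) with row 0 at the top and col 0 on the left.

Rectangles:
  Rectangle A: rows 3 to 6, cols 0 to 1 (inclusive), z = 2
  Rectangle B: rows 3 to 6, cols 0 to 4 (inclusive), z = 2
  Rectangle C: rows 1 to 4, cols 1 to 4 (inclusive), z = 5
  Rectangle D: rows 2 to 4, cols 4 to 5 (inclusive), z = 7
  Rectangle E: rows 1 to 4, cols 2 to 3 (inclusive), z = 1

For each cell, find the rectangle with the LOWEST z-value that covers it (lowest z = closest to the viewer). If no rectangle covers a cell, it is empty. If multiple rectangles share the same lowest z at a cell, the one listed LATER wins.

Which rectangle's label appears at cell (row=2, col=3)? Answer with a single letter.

Answer: E

Derivation:
Check cell (2,3):
  A: rows 3-6 cols 0-1 -> outside (row miss)
  B: rows 3-6 cols 0-4 -> outside (row miss)
  C: rows 1-4 cols 1-4 z=5 -> covers; best now C (z=5)
  D: rows 2-4 cols 4-5 -> outside (col miss)
  E: rows 1-4 cols 2-3 z=1 -> covers; best now E (z=1)
Winner: E at z=1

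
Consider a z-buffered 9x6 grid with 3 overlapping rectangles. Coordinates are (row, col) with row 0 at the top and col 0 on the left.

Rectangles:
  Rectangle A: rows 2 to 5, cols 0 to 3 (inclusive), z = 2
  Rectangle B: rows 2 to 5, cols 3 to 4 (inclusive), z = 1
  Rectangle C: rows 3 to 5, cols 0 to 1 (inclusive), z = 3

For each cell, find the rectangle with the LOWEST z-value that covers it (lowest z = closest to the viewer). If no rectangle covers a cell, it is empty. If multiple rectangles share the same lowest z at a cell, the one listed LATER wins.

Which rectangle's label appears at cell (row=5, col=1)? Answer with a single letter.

Answer: A

Derivation:
Check cell (5,1):
  A: rows 2-5 cols 0-3 z=2 -> covers; best now A (z=2)
  B: rows 2-5 cols 3-4 -> outside (col miss)
  C: rows 3-5 cols 0-1 z=3 -> covers; best now A (z=2)
Winner: A at z=2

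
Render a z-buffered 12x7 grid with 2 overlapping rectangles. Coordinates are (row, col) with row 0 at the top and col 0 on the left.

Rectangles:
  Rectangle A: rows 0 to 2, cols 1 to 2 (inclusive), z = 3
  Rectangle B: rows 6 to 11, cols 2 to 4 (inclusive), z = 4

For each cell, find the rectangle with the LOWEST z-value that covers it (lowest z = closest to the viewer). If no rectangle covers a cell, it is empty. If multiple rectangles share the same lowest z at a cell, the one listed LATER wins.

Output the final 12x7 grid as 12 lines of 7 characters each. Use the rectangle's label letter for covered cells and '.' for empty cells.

.AA....
.AA....
.AA....
.......
.......
.......
..BBB..
..BBB..
..BBB..
..BBB..
..BBB..
..BBB..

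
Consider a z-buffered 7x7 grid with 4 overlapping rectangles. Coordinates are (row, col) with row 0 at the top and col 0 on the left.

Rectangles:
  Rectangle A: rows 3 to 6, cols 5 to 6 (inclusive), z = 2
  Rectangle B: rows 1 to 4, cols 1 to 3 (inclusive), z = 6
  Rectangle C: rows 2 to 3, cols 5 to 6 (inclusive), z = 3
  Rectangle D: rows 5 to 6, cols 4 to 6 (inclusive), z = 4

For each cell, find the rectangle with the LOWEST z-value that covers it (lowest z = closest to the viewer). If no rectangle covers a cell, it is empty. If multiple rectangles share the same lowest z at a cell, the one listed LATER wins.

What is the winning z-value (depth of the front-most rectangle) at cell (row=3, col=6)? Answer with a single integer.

Answer: 2

Derivation:
Check cell (3,6):
  A: rows 3-6 cols 5-6 z=2 -> covers; best now A (z=2)
  B: rows 1-4 cols 1-3 -> outside (col miss)
  C: rows 2-3 cols 5-6 z=3 -> covers; best now A (z=2)
  D: rows 5-6 cols 4-6 -> outside (row miss)
Winner: A at z=2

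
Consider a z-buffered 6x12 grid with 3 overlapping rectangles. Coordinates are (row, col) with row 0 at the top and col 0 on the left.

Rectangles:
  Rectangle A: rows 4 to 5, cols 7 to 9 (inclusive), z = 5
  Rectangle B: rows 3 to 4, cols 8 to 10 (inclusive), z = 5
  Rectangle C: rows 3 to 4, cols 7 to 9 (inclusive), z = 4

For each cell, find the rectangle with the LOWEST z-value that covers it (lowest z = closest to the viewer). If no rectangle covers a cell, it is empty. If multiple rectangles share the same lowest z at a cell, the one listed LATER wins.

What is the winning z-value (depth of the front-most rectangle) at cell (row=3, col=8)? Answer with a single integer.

Answer: 4

Derivation:
Check cell (3,8):
  A: rows 4-5 cols 7-9 -> outside (row miss)
  B: rows 3-4 cols 8-10 z=5 -> covers; best now B (z=5)
  C: rows 3-4 cols 7-9 z=4 -> covers; best now C (z=4)
Winner: C at z=4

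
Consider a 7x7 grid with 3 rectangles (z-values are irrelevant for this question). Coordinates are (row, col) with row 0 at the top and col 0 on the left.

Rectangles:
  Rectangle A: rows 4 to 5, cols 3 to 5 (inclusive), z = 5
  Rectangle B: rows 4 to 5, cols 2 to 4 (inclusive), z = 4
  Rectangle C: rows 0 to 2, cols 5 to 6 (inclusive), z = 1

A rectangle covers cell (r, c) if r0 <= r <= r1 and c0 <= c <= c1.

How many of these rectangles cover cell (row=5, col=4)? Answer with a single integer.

Check cell (5,4):
  A: rows 4-5 cols 3-5 -> covers
  B: rows 4-5 cols 2-4 -> covers
  C: rows 0-2 cols 5-6 -> outside (row miss)
Count covering = 2

Answer: 2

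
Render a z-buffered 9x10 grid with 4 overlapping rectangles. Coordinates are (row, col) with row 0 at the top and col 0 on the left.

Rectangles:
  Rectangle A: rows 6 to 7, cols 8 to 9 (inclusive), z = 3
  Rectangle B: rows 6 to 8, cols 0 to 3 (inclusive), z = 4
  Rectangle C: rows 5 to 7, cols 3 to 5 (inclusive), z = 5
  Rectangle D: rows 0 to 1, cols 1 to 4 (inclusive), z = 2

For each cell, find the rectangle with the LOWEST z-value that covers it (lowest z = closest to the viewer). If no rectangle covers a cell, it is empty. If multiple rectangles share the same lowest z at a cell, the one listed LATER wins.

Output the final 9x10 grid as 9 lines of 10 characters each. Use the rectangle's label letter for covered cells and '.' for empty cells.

.DDDD.....
.DDDD.....
..........
..........
..........
...CCC....
BBBBCC..AA
BBBBCC..AA
BBBB......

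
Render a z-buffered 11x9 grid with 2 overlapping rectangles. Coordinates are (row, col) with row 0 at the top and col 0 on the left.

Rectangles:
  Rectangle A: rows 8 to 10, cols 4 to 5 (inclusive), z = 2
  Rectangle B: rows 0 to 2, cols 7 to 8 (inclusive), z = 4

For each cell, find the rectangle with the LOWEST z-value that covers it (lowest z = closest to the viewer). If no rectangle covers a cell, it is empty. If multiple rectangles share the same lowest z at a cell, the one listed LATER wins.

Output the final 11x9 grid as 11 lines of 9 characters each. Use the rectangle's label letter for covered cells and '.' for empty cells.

.......BB
.......BB
.......BB
.........
.........
.........
.........
.........
....AA...
....AA...
....AA...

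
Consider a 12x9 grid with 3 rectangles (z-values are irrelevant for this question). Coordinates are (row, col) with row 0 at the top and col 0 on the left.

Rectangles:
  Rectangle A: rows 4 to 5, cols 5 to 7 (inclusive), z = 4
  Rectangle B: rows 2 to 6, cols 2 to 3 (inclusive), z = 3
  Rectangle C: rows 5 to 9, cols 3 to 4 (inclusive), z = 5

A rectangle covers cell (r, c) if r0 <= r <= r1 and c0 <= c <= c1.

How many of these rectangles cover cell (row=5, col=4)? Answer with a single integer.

Check cell (5,4):
  A: rows 4-5 cols 5-7 -> outside (col miss)
  B: rows 2-6 cols 2-3 -> outside (col miss)
  C: rows 5-9 cols 3-4 -> covers
Count covering = 1

Answer: 1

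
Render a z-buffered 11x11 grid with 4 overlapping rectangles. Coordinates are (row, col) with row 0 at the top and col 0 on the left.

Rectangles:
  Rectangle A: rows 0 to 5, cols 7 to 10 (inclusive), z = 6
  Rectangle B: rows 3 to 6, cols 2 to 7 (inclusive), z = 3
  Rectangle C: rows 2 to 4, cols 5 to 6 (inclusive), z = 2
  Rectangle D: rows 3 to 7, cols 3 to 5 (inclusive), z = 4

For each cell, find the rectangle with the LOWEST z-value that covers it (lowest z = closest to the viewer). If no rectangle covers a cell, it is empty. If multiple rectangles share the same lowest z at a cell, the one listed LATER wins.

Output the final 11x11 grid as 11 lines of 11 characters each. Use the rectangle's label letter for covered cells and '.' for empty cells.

.......AAAA
.......AAAA
.....CCAAAA
..BBBCCBAAA
..BBBCCBAAA
..BBBBBBAAA
..BBBBBB...
...DDD.....
...........
...........
...........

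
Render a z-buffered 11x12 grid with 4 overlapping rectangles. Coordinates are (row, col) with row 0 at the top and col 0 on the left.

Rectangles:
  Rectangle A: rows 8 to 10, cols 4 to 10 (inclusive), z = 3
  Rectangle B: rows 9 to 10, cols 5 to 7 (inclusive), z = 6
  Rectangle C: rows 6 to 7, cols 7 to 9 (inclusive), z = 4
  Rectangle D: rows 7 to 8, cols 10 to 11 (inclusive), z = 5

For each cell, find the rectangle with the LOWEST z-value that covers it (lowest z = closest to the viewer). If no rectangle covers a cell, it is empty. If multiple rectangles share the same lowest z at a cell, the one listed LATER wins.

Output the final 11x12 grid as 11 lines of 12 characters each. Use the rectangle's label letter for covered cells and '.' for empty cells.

............
............
............
............
............
............
.......CCC..
.......CCCDD
....AAAAAAAD
....AAAAAAA.
....AAAAAAA.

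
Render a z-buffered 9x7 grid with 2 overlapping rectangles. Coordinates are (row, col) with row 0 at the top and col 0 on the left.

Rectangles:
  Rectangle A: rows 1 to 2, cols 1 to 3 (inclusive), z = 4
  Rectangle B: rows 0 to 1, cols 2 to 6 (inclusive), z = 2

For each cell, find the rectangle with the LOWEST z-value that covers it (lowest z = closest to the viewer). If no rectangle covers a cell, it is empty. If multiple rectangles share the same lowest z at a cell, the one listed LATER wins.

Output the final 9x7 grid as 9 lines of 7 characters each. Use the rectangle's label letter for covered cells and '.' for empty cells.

..BBBBB
.ABBBBB
.AAA...
.......
.......
.......
.......
.......
.......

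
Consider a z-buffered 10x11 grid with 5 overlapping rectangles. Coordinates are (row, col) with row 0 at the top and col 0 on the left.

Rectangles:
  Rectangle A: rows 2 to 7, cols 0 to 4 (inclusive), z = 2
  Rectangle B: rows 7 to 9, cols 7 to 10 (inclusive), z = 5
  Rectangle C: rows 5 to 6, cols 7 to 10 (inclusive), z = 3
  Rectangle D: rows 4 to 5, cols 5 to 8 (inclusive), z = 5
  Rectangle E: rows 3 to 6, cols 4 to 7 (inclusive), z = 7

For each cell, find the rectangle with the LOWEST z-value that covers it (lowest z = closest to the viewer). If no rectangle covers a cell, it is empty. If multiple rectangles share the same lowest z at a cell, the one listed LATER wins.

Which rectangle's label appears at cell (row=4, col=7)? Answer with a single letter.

Check cell (4,7):
  A: rows 2-7 cols 0-4 -> outside (col miss)
  B: rows 7-9 cols 7-10 -> outside (row miss)
  C: rows 5-6 cols 7-10 -> outside (row miss)
  D: rows 4-5 cols 5-8 z=5 -> covers; best now D (z=5)
  E: rows 3-6 cols 4-7 z=7 -> covers; best now D (z=5)
Winner: D at z=5

Answer: D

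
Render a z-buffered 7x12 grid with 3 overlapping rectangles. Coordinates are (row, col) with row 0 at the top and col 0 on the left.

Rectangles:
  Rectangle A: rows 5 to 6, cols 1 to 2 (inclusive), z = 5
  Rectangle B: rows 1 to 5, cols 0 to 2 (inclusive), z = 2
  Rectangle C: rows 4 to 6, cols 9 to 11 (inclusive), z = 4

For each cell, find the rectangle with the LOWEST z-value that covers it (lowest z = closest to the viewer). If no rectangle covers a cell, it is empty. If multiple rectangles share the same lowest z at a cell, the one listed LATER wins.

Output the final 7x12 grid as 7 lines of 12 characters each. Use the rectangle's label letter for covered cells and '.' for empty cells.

............
BBB.........
BBB.........
BBB.........
BBB......CCC
BBB......CCC
.AA......CCC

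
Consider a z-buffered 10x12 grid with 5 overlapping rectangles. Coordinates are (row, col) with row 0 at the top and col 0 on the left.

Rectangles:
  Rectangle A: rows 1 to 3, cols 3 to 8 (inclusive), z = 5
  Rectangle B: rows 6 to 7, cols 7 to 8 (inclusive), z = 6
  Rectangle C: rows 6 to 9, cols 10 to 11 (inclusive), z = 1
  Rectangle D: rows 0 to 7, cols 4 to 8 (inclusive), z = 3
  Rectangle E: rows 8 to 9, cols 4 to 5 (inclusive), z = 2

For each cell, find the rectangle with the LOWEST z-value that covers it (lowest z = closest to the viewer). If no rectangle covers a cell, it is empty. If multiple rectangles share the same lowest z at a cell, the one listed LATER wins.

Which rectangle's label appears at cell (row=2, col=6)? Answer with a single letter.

Answer: D

Derivation:
Check cell (2,6):
  A: rows 1-3 cols 3-8 z=5 -> covers; best now A (z=5)
  B: rows 6-7 cols 7-8 -> outside (row miss)
  C: rows 6-9 cols 10-11 -> outside (row miss)
  D: rows 0-7 cols 4-8 z=3 -> covers; best now D (z=3)
  E: rows 8-9 cols 4-5 -> outside (row miss)
Winner: D at z=3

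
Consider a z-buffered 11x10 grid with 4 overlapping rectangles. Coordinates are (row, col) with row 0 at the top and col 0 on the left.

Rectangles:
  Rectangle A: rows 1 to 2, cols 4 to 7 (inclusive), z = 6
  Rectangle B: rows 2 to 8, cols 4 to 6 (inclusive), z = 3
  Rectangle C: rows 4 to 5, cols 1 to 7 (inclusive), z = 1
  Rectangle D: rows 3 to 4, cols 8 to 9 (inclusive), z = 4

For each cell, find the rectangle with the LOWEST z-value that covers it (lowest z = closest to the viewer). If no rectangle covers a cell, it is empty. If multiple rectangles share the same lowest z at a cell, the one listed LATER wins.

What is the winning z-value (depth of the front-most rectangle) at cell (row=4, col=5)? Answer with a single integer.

Answer: 1

Derivation:
Check cell (4,5):
  A: rows 1-2 cols 4-7 -> outside (row miss)
  B: rows 2-8 cols 4-6 z=3 -> covers; best now B (z=3)
  C: rows 4-5 cols 1-7 z=1 -> covers; best now C (z=1)
  D: rows 3-4 cols 8-9 -> outside (col miss)
Winner: C at z=1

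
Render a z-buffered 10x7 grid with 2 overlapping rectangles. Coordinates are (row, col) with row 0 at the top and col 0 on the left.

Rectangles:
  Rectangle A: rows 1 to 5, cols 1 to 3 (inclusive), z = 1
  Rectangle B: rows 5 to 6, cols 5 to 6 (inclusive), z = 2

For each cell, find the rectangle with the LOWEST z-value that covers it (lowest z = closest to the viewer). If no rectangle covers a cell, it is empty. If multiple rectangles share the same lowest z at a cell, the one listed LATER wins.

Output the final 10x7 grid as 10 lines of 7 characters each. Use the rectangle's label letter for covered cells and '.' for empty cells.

.......
.AAA...
.AAA...
.AAA...
.AAA...
.AAA.BB
.....BB
.......
.......
.......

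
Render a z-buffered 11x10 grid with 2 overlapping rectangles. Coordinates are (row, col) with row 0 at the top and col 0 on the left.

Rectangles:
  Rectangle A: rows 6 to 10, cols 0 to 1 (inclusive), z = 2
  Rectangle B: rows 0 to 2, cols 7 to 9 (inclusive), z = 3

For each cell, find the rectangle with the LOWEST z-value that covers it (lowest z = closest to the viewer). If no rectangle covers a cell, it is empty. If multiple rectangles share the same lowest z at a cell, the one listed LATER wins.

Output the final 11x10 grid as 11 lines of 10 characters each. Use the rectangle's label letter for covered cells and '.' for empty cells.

.......BBB
.......BBB
.......BBB
..........
..........
..........
AA........
AA........
AA........
AA........
AA........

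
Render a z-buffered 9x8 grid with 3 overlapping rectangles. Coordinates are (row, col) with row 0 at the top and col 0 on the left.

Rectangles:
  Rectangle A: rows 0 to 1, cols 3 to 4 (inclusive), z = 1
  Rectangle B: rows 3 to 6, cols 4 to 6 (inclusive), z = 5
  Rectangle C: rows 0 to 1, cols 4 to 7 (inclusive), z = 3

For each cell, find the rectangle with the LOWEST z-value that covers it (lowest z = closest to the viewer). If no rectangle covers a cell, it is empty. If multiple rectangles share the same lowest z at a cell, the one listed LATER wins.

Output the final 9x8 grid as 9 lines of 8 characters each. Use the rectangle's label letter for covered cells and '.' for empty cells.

...AACCC
...AACCC
........
....BBB.
....BBB.
....BBB.
....BBB.
........
........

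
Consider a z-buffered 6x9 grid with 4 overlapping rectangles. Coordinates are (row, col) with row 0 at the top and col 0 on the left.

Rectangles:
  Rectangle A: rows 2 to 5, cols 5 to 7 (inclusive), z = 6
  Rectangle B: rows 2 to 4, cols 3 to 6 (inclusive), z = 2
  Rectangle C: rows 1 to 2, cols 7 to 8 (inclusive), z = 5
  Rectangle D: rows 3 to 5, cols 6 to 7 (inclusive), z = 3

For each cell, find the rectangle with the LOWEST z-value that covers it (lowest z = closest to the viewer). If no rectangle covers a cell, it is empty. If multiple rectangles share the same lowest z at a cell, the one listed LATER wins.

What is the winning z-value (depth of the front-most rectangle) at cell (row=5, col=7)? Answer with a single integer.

Answer: 3

Derivation:
Check cell (5,7):
  A: rows 2-5 cols 5-7 z=6 -> covers; best now A (z=6)
  B: rows 2-4 cols 3-6 -> outside (row miss)
  C: rows 1-2 cols 7-8 -> outside (row miss)
  D: rows 3-5 cols 6-7 z=3 -> covers; best now D (z=3)
Winner: D at z=3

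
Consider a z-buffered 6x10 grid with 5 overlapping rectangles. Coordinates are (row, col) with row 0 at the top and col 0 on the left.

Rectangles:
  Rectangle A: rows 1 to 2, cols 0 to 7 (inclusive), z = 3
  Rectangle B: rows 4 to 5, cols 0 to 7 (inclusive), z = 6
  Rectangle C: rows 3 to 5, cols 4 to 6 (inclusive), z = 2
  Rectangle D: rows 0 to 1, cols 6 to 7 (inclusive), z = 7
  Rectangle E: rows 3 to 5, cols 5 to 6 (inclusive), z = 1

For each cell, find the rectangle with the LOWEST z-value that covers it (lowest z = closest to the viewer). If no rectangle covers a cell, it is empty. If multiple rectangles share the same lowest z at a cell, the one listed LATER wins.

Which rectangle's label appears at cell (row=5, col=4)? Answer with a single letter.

Answer: C

Derivation:
Check cell (5,4):
  A: rows 1-2 cols 0-7 -> outside (row miss)
  B: rows 4-5 cols 0-7 z=6 -> covers; best now B (z=6)
  C: rows 3-5 cols 4-6 z=2 -> covers; best now C (z=2)
  D: rows 0-1 cols 6-7 -> outside (row miss)
  E: rows 3-5 cols 5-6 -> outside (col miss)
Winner: C at z=2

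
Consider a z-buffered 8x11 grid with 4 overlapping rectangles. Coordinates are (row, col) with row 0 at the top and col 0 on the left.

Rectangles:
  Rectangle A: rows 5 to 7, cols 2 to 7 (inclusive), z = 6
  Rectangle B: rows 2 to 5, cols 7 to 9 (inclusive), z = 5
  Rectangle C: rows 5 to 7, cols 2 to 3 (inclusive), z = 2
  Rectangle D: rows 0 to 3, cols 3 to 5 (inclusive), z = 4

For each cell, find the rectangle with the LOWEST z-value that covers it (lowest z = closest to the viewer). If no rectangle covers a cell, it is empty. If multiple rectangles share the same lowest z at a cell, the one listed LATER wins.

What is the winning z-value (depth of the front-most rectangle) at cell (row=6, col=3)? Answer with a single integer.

Answer: 2

Derivation:
Check cell (6,3):
  A: rows 5-7 cols 2-7 z=6 -> covers; best now A (z=6)
  B: rows 2-5 cols 7-9 -> outside (row miss)
  C: rows 5-7 cols 2-3 z=2 -> covers; best now C (z=2)
  D: rows 0-3 cols 3-5 -> outside (row miss)
Winner: C at z=2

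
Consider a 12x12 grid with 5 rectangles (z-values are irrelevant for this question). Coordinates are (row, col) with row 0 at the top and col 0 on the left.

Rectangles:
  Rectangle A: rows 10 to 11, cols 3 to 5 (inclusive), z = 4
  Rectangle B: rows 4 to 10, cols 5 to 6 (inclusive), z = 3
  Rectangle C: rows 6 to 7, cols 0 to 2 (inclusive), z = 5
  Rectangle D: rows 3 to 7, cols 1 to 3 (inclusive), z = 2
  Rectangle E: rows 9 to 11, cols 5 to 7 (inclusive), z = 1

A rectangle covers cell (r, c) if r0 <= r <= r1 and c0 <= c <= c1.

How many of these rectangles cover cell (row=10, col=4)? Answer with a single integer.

Answer: 1

Derivation:
Check cell (10,4):
  A: rows 10-11 cols 3-5 -> covers
  B: rows 4-10 cols 5-6 -> outside (col miss)
  C: rows 6-7 cols 0-2 -> outside (row miss)
  D: rows 3-7 cols 1-3 -> outside (row miss)
  E: rows 9-11 cols 5-7 -> outside (col miss)
Count covering = 1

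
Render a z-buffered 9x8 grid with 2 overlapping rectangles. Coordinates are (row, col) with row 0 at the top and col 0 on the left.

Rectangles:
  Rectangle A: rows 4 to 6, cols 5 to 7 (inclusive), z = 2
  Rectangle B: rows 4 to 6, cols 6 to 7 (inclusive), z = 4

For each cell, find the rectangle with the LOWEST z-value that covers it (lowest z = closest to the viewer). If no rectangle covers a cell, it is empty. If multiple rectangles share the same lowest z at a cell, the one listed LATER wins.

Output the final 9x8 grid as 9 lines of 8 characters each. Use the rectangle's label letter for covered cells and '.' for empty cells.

........
........
........
........
.....AAA
.....AAA
.....AAA
........
........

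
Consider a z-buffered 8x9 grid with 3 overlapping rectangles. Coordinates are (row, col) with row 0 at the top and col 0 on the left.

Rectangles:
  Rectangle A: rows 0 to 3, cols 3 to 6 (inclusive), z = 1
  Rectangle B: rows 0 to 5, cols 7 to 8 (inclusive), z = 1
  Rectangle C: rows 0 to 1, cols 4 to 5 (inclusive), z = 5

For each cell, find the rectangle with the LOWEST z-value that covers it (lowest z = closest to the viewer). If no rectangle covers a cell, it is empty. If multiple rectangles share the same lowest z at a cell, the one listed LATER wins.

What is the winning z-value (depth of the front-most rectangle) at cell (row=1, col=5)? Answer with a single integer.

Answer: 1

Derivation:
Check cell (1,5):
  A: rows 0-3 cols 3-6 z=1 -> covers; best now A (z=1)
  B: rows 0-5 cols 7-8 -> outside (col miss)
  C: rows 0-1 cols 4-5 z=5 -> covers; best now A (z=1)
Winner: A at z=1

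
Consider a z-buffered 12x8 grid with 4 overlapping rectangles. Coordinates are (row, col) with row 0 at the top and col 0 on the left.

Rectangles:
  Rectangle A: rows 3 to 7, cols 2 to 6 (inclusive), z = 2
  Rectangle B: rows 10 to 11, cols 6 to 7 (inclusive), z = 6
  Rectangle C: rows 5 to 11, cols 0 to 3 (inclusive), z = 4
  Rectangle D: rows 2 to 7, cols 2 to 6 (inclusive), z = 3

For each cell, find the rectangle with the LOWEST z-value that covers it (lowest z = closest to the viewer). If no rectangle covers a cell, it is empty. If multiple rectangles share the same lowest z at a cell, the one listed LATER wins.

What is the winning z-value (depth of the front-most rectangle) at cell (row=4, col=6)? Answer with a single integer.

Answer: 2

Derivation:
Check cell (4,6):
  A: rows 3-7 cols 2-6 z=2 -> covers; best now A (z=2)
  B: rows 10-11 cols 6-7 -> outside (row miss)
  C: rows 5-11 cols 0-3 -> outside (row miss)
  D: rows 2-7 cols 2-6 z=3 -> covers; best now A (z=2)
Winner: A at z=2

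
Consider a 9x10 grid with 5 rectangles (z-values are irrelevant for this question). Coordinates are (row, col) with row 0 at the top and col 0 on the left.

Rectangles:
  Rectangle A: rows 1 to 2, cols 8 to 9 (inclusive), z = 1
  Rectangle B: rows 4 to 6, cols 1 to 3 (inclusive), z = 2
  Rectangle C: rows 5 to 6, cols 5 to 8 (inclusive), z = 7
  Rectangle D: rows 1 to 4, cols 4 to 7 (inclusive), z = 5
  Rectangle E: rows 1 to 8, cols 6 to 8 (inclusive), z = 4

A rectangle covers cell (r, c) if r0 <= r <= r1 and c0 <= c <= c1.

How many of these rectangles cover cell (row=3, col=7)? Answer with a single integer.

Check cell (3,7):
  A: rows 1-2 cols 8-9 -> outside (row miss)
  B: rows 4-6 cols 1-3 -> outside (row miss)
  C: rows 5-6 cols 5-8 -> outside (row miss)
  D: rows 1-4 cols 4-7 -> covers
  E: rows 1-8 cols 6-8 -> covers
Count covering = 2

Answer: 2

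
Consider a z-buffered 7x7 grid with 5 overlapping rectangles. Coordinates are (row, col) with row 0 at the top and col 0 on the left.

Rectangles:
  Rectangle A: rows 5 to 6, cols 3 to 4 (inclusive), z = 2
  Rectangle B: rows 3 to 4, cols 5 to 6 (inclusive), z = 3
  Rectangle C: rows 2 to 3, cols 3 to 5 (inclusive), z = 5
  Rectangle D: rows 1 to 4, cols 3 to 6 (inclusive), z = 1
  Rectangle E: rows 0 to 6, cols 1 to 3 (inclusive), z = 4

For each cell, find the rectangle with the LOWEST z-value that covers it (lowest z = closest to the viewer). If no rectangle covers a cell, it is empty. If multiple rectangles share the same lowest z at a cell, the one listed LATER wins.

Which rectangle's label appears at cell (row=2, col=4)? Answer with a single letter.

Answer: D

Derivation:
Check cell (2,4):
  A: rows 5-6 cols 3-4 -> outside (row miss)
  B: rows 3-4 cols 5-6 -> outside (row miss)
  C: rows 2-3 cols 3-5 z=5 -> covers; best now C (z=5)
  D: rows 1-4 cols 3-6 z=1 -> covers; best now D (z=1)
  E: rows 0-6 cols 1-3 -> outside (col miss)
Winner: D at z=1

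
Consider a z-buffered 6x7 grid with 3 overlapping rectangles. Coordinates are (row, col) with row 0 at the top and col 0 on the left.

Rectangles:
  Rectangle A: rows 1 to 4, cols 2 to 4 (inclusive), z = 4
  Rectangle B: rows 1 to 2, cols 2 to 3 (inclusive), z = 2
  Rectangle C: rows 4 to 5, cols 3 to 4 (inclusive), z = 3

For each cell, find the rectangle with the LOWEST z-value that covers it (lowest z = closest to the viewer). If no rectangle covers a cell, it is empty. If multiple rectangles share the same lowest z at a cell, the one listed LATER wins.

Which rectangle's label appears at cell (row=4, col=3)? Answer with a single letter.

Answer: C

Derivation:
Check cell (4,3):
  A: rows 1-4 cols 2-4 z=4 -> covers; best now A (z=4)
  B: rows 1-2 cols 2-3 -> outside (row miss)
  C: rows 4-5 cols 3-4 z=3 -> covers; best now C (z=3)
Winner: C at z=3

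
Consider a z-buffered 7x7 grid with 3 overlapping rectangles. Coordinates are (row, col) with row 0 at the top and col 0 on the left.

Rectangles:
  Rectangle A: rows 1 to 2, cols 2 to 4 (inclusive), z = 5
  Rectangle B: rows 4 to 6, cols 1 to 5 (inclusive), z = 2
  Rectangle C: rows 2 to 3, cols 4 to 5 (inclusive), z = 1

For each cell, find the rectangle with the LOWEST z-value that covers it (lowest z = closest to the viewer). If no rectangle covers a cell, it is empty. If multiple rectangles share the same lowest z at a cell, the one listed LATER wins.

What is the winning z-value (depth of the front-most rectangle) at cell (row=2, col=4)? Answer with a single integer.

Answer: 1

Derivation:
Check cell (2,4):
  A: rows 1-2 cols 2-4 z=5 -> covers; best now A (z=5)
  B: rows 4-6 cols 1-5 -> outside (row miss)
  C: rows 2-3 cols 4-5 z=1 -> covers; best now C (z=1)
Winner: C at z=1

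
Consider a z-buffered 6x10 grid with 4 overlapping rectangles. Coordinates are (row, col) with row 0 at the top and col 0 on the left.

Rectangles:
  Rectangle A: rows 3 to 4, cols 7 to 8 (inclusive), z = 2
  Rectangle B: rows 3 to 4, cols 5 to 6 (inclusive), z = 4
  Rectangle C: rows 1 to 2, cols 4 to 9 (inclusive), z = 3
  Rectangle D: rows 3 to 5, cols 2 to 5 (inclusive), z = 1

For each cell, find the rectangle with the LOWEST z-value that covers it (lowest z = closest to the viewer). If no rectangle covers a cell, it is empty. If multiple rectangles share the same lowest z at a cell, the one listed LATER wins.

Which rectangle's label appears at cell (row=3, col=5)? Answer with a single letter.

Check cell (3,5):
  A: rows 3-4 cols 7-8 -> outside (col miss)
  B: rows 3-4 cols 5-6 z=4 -> covers; best now B (z=4)
  C: rows 1-2 cols 4-9 -> outside (row miss)
  D: rows 3-5 cols 2-5 z=1 -> covers; best now D (z=1)
Winner: D at z=1

Answer: D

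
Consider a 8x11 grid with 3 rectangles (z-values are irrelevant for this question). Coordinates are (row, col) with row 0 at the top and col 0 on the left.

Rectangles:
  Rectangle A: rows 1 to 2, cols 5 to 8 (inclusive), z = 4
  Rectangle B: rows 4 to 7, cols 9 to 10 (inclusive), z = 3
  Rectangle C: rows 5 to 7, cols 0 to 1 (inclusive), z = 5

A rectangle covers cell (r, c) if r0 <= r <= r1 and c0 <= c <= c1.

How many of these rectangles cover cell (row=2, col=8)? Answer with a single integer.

Answer: 1

Derivation:
Check cell (2,8):
  A: rows 1-2 cols 5-8 -> covers
  B: rows 4-7 cols 9-10 -> outside (row miss)
  C: rows 5-7 cols 0-1 -> outside (row miss)
Count covering = 1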